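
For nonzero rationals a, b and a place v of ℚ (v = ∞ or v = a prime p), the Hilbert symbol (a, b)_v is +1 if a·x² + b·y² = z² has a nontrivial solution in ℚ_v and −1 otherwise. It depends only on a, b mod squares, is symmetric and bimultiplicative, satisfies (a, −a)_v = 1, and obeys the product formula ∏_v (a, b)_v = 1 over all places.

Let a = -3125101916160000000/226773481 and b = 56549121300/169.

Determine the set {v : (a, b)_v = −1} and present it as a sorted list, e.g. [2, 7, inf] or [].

[5, 7, 17, 29]

(a, b) ≡ (-1015, 493) mod (ℚ^×)²; places V = {2, 3, 5, 7, 11, 13, 17, 29, 37, ∞}.
(a,b)_11: α=-2, u≡6; β=0, v≡3 (mod 11); (6|11)=-1, (3|11)=+1; sign (−1)^0·-1^0·+1^-2 = +1.
(a,b)_2: α=18, β=2; u≡1, v≡5 (mod 8); ε(u)ε(v)=0·0, αω(v)=18·1, βω(u)=2·0; sum ≡ 0  ⇒  +1.
(a,b)_13: α=0, u≡3; β=-2, v≡9 (mod 13); (3|13)=+1, (9|13)=+1; sign (−1)^0·+1^-2·+1^0 = +1.
(a,b)_29: α=1, u≡6; β=1, v≡3 (mod 29); (6|29)=+1, (3|29)=-1; sign (−1)^0·+1^1·-1^1 = -1.
(a,b)_37: α=-4, u≡36; β=0, v≡33 (mod 37); (36|37)=+1, (33|37)=+1; sign (−1)^0·+1^0·+1^-4 = +1.
(a,b)_∞: sgn(-1015)=−, sgn(493)=+, so +1.
(a,b)_5: α=7, u≡2; β=2, v≡3 (mod 5); (2|5)=-1, (3|5)=-1; sign (−1)^0·-1^2·-1^7 = -1.
(a,b)_17: α=4, u≡6; β=3, v≡5 (mod 17); (6|17)=-1, (5|17)=-1; sign (−1)^0·-1^3·-1^4 = -1.
(a,b)_7: α=1, u≡4; β=2, v≡6 (mod 7); (4|7)=+1, (6|7)=-1; sign (−1)^0·+1^2·-1^1 = -1.
(a,b)_3: α=2, u≡2; β=4, v≡1 (mod 3); (2|3)=-1, (1|3)=+1; sign (−1)^0·-1^4·+1^2 = +1.
|Ram(-1015, 493)| = 4, even; anisotropic at {5, 7, 17, 29}.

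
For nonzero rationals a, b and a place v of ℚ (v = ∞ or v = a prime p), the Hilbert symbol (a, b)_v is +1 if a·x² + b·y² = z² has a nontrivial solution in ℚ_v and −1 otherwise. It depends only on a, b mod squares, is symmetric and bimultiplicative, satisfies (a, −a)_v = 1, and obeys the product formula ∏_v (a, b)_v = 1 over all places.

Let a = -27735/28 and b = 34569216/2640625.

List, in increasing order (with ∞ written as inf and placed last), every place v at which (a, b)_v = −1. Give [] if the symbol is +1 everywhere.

(a, b) ≡ (-105, 31) mod (ℚ^×)²; places V = {2, 3, 5, 7, 11, 13, 31, 43, ∞}.
(a,b)_43: α=2, u≡1; β=0, v≡15 (mod 43); (1|43)=+1, (15|43)=+1; sign (−1)^0·+1^0·+1^2 = +1.
(a,b)_31: α=0, u≡7; β=1, v≡18 (mod 31); (7|31)=+1, (18|31)=+1; sign (−1)^0·+1^1·+1^0 = +1.
(a,b)_∞: sgn(-105)=−, sgn(31)=+, so +1.
(a,b)_2: α=-2, β=10; u≡7, v≡7 (mod 8); ε(u)ε(v)=1·1, αω(v)=-2·0, βω(u)=10·0; sum ≡ 1  ⇒  -1.
(a,b)_11: α=0, u≡3; β=2, v≡9 (mod 11); (3|11)=+1, (9|11)=+1; sign (−1)^0·+1^2·+1^0 = +1.
(a,b)_5: α=1, u≡1; β=-6, v≡4 (mod 5); (1|5)=+1, (4|5)=+1; sign (−1)^0·+1^-6·+1^1 = +1.
(a,b)_3: α=1, u≡1; β=2, v≡1 (mod 3); (1|3)=+1, (1|3)=+1; sign (−1)^0·+1^2·+1^1 = +1.
(a,b)_13: α=0, u≡10; β=-2, v≡7 (mod 13); (10|13)=+1, (7|13)=-1; sign (−1)^0·+1^-2·-1^0 = +1.
(a,b)_7: α=-1, u≡5; β=0, v≡3 (mod 7); (5|7)=-1, (3|7)=-1; sign (−1)^0·-1^0·-1^-1 = -1.
|Ram(-105, 31)| = 2, even; anisotropic at {2, 7}.

[2, 7]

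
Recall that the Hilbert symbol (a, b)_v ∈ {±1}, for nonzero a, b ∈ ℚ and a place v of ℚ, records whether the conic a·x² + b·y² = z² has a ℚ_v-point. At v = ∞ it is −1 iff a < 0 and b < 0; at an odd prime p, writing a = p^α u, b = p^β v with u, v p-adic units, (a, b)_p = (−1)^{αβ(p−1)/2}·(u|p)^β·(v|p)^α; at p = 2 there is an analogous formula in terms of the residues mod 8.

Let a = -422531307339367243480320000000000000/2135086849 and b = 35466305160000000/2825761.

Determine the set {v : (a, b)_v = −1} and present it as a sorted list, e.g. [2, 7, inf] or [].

[2, 5, 13, 29]

Mod squares: a ≡ -107445, b ≡ 73277490. Check v ∈ {∞, 2, 3, 5, 7, 11, 13, 19, 23, 29, 31, 41}.
v=∞: -107445 < 0 and 73277490 > 0  ⇒  (a,b)_∞ = +1.
v=5: a=5^13·(≡4), b=5^7·(≡3) mod 5; (4|5)=+1, (3|5)=-1; (−1)^{13·7·2}·(+1)^7·(-1)^13 = -1.
v=3: a=3^1·(≡2), b=3^1·(≡1) mod 3; (2|3)=-1, (1|3)=+1; (−1)^{1·1·1}·(-1)^1·(+1)^1 = +1.
v=41: a=41^-2·(≡20), b=41^-4·(≡29) mod 41; (20|41)=+1, (29|41)=-1; (−1)^{-2·-4·20}·(+1)^-4·(-1)^-2 = +1.
v=7: a=7^-4·(≡6), b=7^0·(≡6) mod 7; (6|7)=-1, (6|7)=-1; (−1)^{-4·0·3}·(-1)^0·(-1)^-4 = +1.
v=2: v_2(a)=20, v_2(b)=9; units ≡ 3, 1 (mod 8); ε·ε+αω+βω = 1·0+20·0+9·1 ≡ 1  ⇒  (a,b)_2 = -1.
v=29: a=29^3·(≡28), b=29^1·(≡26) mod 29; (28|29)=+1, (26|29)=-1; (−1)^{3·1·14}·(+1)^1·(-1)^3 = -1.
v=11: a=11^6·(≡9), b=11^3·(≡1) mod 11; (9|11)=+1, (1|11)=+1; (−1)^{6·3·5}·(+1)^3·(+1)^6 = +1.
v=13: a=13^5·(≡12), b=13^1·(≡8) mod 13; (12|13)=+1, (8|13)=-1; (−1)^{5·1·6}·(+1)^1·(-1)^5 = -1.
v=23: a=23^-2·(≡20), b=23^0·(≡17) mod 23; (20|23)=-1, (17|23)=-1; (−1)^{-2·0·11}·(-1)^0·(-1)^-2 = +1.
v=19: a=19^3·(≡4), b=19^1·(≡15) mod 19; (4|19)=+1, (15|19)=-1; (−1)^{3·1·9}·(+1)^1·(-1)^3 = +1.
v=31: a=31^0·(≡10), b=31^1·(≡19) mod 31; (10|31)=+1, (19|31)=+1; (−1)^{0·1·15}·(+1)^1·(+1)^0 = +1.
|Ram(-107445, 73277490)| = 4, even; anisotropic at {2, 5, 13, 29}.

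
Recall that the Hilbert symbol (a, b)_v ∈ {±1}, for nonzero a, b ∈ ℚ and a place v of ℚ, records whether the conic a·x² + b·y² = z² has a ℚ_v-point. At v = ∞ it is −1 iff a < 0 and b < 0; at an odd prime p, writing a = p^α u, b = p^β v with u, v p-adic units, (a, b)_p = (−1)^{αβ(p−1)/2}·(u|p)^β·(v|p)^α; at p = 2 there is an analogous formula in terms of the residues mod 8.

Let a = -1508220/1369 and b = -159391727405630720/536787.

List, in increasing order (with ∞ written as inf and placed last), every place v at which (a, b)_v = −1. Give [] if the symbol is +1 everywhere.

[5, 19, 23, inf]

Mod squares: a ≡ -95, b ≡ -49335. Check v ∈ {∞, 2, 3, 5, 7, 11, 13, 19, 23, 37, 47}.
v=5: a=5^1·(≡4), b=5^1·(≡3) mod 5; (4|5)=+1, (3|5)=-1; (−1)^{1·1·2}·(+1)^1·(-1)^1 = -1.
v=37: a=37^-2·(≡11), b=37^0·(≡8) mod 37; (11|37)=+1, (8|37)=-1; (−1)^{-2·0·18}·(+1)^0·(-1)^-2 = +1.
v=3: a=3^4·(≡1), b=3^-5·(≡1) mod 3; (1|3)=+1, (1|3)=+1; (−1)^{4·-5·1}·(+1)^-5·(+1)^4 = +1.
v=23: a=23^0·(≡10), b=23^1·(≡19) mod 23; (10|23)=-1, (19|23)=-1; (−1)^{0·1·11}·(-1)^1·(-1)^0 = -1.
v=47: a=47^0·(≡33), b=47^-2·(≡19) mod 47; (33|47)=-1, (19|47)=-1; (−1)^{0·-2·23}·(-1)^-2·(-1)^0 = +1.
v=19: a=19^1·(≡2), b=19^4·(≡2) mod 19; (2|19)=-1, (2|19)=-1; (−1)^{1·4·9}·(-1)^4·(-1)^1 = -1.
v=11: a=11^0·(≡9), b=11^3·(≡4) mod 11; (9|11)=+1, (4|11)=+1; (−1)^{0·3·5}·(+1)^3·(+1)^0 = +1.
v=13: a=13^0·(≡10), b=13^1·(≡9) mod 13; (10|13)=+1, (9|13)=+1; (−1)^{0·1·6}·(+1)^1·(+1)^0 = +1.
v=7: a=7^2·(≡5), b=7^4·(≡4) mod 7; (5|7)=-1, (4|7)=+1; (−1)^{2·4·3}·(-1)^4·(+1)^2 = +1.
v=2: v_2(a)=2, v_2(b)=8; units ≡ 1, 1 (mod 8); ε·ε+αω+βω = 0·0+2·0+8·0 ≡ 0  ⇒  (a,b)_2 = +1.
v=∞: -95 < 0 and -49335 < 0  ⇒  (a,b)_∞ = -1.
|Ram(-95, -49335)| = 4, even; anisotropic at {5, 19, 23, ∞}.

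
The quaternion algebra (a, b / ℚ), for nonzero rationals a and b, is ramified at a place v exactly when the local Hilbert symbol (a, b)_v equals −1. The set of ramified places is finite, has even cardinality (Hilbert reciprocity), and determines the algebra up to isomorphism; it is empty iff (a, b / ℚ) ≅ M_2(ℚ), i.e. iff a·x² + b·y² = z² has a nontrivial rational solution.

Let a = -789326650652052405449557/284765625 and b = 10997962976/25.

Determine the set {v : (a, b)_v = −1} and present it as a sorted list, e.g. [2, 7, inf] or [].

[]

Mod squares: a ≡ -13, b ≡ 14. Check v ∈ {∞, 2, 3, 5, 7, 11, 13, 19, 43}.
v=∞: -13 < 0 and 14 > 0  ⇒  (a,b)_∞ = +1.
v=2: v_2(a)=0, v_2(b)=5; units ≡ 3, 7 (mod 8); ε·ε+αω+βω = 1·1+0·0+5·1 ≡ 0  ⇒  (a,b)_2 = +1.
v=13: a=13^5·(≡10), b=13^2·(≡9) mod 13; (10|13)=+1, (9|13)=+1; (−1)^{5·2·6}·(+1)^2·(+1)^5 = +1.
v=19: a=19^2·(≡11), b=19^0·(≡2) mod 19; (11|19)=+1, (2|19)=-1; (−1)^{2·0·9}·(+1)^0·(-1)^2 = +1.
v=5: a=5^-8·(≡2), b=5^-2·(≡1) mod 5; (2|5)=-1, (1|5)=+1; (−1)^{-8·-2·2}·(-1)^-2·(+1)^-8 = +1.
v=43: a=43^4·(≡37), b=43^0·(≡41) mod 43; (37|43)=-1, (41|43)=+1; (−1)^{4·0·21}·(-1)^0·(+1)^4 = +1.
v=3: a=3^-6·(≡2), b=3^0·(≡2) mod 3; (2|3)=-1, (2|3)=-1; (−1)^{-6·0·1}·(-1)^0·(-1)^-6 = +1.
v=7: a=7^6·(≡4), b=7^5·(≡2) mod 7; (4|7)=+1, (2|7)=+1; (−1)^{6·5·3}·(+1)^5·(+1)^6 = +1.
v=11: a=11^4·(≡3), b=11^2·(≡5) mod 11; (3|11)=+1, (5|11)=+1; (−1)^{4·2·5}·(+1)^2·(+1)^4 = +1.
Ram(a, b) = ∅: the form -13·x² + 14·y² − z² is isotropic over every ℚ_v, so by Hasse–Minkowski it is isotropic over ℚ.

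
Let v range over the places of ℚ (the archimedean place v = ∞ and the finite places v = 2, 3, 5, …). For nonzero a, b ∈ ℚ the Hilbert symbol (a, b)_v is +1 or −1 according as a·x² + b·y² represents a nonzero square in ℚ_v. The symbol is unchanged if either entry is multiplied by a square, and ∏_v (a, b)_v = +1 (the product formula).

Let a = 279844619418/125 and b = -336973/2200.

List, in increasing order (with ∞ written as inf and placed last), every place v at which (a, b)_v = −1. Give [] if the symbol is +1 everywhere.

[3, 13]

(a, b) ≡ (210, -286) mod (ℚ^×)²; places V = {2, 3, 5, 7, 11, 13, 23, ∞}.
(a,b)_23: α=2, u≡8; β=2, v≡2 (mod 23); (8|23)=+1, (2|23)=+1; sign (−1)^0·+1^2·+1^2 = +1.
(a,b)_2: α=1, β=-3; u≡1, v≡1 (mod 8); ε(u)ε(v)=0·0, αω(v)=1·0, βω(u)=-3·0; sum ≡ 0  ⇒  +1.
(a,b)_3: α=3, u≡1; β=0, v≡2 (mod 3); (1|3)=+1, (2|3)=-1; sign (−1)^0·+1^0·-1^3 = -1.
(a,b)_∞: sgn(210)=+, sgn(-286)=−, so +1.
(a,b)_5: α=-3, u≡3; β=-2, v≡4 (mod 5); (3|5)=-1, (4|5)=+1; sign (−1)^0·-1^-2·+1^-3 = +1.
(a,b)_7: α=3, u≡1; β=2, v≡2 (mod 7); (1|7)=+1, (2|7)=+1; sign (−1)^0·+1^2·+1^3 = +1.
(a,b)_13: α=4, u≡8; β=1, v≡9 (mod 13); (8|13)=-1, (9|13)=+1; sign (−1)^0·-1^1·+1^4 = -1.
(a,b)_11: α=0, u≡3; β=-1, v≡6 (mod 11); (3|11)=+1, (6|11)=-1; sign (−1)^0·+1^-1·-1^0 = +1.
Ram(210, -286) = {3, 13}; no ℚ_3-point on the conic.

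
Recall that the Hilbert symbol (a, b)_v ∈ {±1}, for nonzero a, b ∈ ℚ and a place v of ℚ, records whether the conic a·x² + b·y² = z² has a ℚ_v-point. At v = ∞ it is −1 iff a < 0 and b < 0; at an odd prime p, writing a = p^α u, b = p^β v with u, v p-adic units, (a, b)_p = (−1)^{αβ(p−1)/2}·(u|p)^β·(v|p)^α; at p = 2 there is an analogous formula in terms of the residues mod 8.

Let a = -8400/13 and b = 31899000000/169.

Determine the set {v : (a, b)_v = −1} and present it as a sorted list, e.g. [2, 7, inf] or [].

[2, 31]

Mod squares: a ≡ -273, b ≡ 651. Check v ∈ {∞, 2, 3, 5, 7, 13, 31}.
v=∞: -273 < 0 and 651 > 0  ⇒  (a,b)_∞ = +1.
v=31: a=31^0·(≡12), b=31^1·(≡23) mod 31; (12|31)=-1, (23|31)=-1; (−1)^{0·1·15}·(-1)^1·(-1)^0 = -1.
v=3: a=3^1·(≡2), b=3^1·(≡1) mod 3; (2|3)=-1, (1|3)=+1; (−1)^{1·1·1}·(-1)^1·(+1)^1 = +1.
v=13: a=13^-1·(≡11), b=13^-2·(≡10) mod 13; (11|13)=-1, (10|13)=+1; (−1)^{-1·-2·6}·(-1)^-2·(+1)^-1 = +1.
v=5: a=5^2·(≡3), b=5^6·(≡4) mod 5; (3|5)=-1, (4|5)=+1; (−1)^{2·6·2}·(-1)^6·(+1)^2 = +1.
v=2: v_2(a)=4, v_2(b)=6; units ≡ 7, 3 (mod 8); ε·ε+αω+βω = 1·1+4·1+6·0 ≡ 1  ⇒  (a,b)_2 = -1.
v=7: a=7^1·(≡3), b=7^3·(≡2) mod 7; (3|7)=-1, (2|7)=+1; (−1)^{1·3·3}·(-1)^3·(+1)^1 = +1.
|Ram(-273, 651)| = 2, even; anisotropic at {2, 31}.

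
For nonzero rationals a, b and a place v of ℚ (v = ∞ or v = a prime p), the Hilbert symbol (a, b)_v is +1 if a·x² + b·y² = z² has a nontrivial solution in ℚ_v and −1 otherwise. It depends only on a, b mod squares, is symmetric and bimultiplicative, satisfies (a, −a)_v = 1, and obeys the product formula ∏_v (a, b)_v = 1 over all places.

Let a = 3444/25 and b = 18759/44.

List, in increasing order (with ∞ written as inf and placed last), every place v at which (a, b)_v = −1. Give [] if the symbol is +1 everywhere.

[3, 7]

Mod squares: a ≡ 861, b ≡ 1221. Check v ∈ {∞, 2, 3, 5, 7, 11, 13, 37, 41}.
v=37: a=37^0·(≡9), b=37^1·(≡9) mod 37; (9|37)=+1, (9|37)=+1; (−1)^{0·1·18}·(+1)^1·(+1)^0 = +1.
v=3: a=3^1·(≡2), b=3^1·(≡2) mod 3; (2|3)=-1, (2|3)=-1; (−1)^{1·1·1}·(-1)^1·(-1)^1 = -1.
v=11: a=11^0·(≡4), b=11^-1·(≡1) mod 11; (4|11)=+1, (1|11)=+1; (−1)^{0·-1·5}·(+1)^-1·(+1)^0 = +1.
v=13: a=13^0·(≡1), b=13^2·(≡4) mod 13; (1|13)=+1, (4|13)=+1; (−1)^{0·2·6}·(+1)^2·(+1)^0 = +1.
v=∞: 861 > 0 and 1221 > 0  ⇒  (a,b)_∞ = +1.
v=2: v_2(a)=2, v_2(b)=-2; units ≡ 5, 5 (mod 8); ε·ε+αω+βω = 0·0+2·1+-2·1 ≡ 0  ⇒  (a,b)_2 = +1.
v=5: a=5^-2·(≡4), b=5^0·(≡1) mod 5; (4|5)=+1, (1|5)=+1; (−1)^{-2·0·2}·(+1)^0·(+1)^-2 = +1.
v=41: a=41^1·(≡5), b=41^0·(≡21) mod 41; (5|41)=+1, (21|41)=+1; (−1)^{1·0·20}·(+1)^0·(+1)^1 = +1.
v=7: a=7^1·(≡4), b=7^0·(≡3) mod 7; (4|7)=+1, (3|7)=-1; (−1)^{1·0·3}·(+1)^0·(-1)^1 = -1.
Ram(861, 1221) = {3, 7}; no ℚ_3-point on the conic.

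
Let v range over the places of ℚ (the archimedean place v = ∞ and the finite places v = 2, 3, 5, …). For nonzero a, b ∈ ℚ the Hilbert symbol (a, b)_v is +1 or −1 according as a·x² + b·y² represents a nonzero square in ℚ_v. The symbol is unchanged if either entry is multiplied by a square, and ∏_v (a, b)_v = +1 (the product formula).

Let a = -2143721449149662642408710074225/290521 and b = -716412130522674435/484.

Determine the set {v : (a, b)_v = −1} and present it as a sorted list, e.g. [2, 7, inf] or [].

Mod squares: a ≡ -1563609, b ≡ -115. Check v ∈ {∞, 2, 3, 5, 7, 11, 17, 23, 31, 43}.
v=23: a=23^3·(≡19), b=23^1·(≡9) mod 23; (19|23)=-1, (9|23)=+1; (−1)^{3·1·11}·(-1)^1·(+1)^3 = +1.
v=5: a=5^2·(≡1), b=5^1·(≡2) mod 5; (1|5)=+1, (2|5)=-1; (−1)^{2·1·2}·(+1)^1·(-1)^2 = +1.
v=7: a=7^-4·(≡4), b=7^0·(≡4) mod 7; (4|7)=+1, (4|7)=+1; (−1)^{-4·0·3}·(+1)^0·(+1)^-4 = +1.
v=43: a=43^7·(≡14), b=43^4·(≡23) mod 43; (14|43)=+1, (23|43)=+1; (−1)^{7·4·21}·(+1)^4·(+1)^7 = +1.
v=17: a=17^3·(≡14), b=17^2·(≡13) mod 17; (14|17)=-1, (13|17)=+1; (−1)^{3·2·8}·(-1)^2·(+1)^3 = +1.
v=3: a=3^11·(≡2), b=3^8·(≡2) mod 3; (2|3)=-1, (2|3)=-1; (−1)^{11·8·1}·(-1)^8·(-1)^11 = -1.
v=31: a=31^3·(≡11), b=31^2·(≡16) mod 31; (11|31)=-1, (16|31)=+1; (−1)^{3·2·15}·(-1)^2·(+1)^3 = +1.
v=∞: -1563609 < 0 and -115 < 0  ⇒  (a,b)_∞ = -1.
v=11: a=11^-2·(≡8), b=11^-2·(≡2) mod 11; (8|11)=-1, (2|11)=-1; (−1)^{-2·-2·5}·(-1)^-2·(-1)^-2 = +1.
v=2: v_2(a)=0, v_2(b)=-2; units ≡ 7, 5 (mod 8); ε·ε+αω+βω = 1·0+0·1+-2·0 ≡ 0  ⇒  (a,b)_2 = +1.
(-1563609, -115 / ℚ) ramifies at {3, ∞}: a division algebra.

[3, inf]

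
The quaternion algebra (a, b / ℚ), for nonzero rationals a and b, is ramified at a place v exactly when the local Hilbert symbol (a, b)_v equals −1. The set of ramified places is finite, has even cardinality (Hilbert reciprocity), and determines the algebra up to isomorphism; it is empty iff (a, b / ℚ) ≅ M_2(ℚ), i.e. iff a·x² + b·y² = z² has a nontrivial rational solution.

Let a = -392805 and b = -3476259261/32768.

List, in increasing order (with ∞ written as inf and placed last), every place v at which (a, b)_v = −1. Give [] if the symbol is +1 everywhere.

(a, b) ≡ (-43645, -62698) mod (ℚ^×)²; places V = {2, 3, 5, 7, 23, 29, 37, 43, 47, ∞}.
(a,b)_43: α=1, u≡24; β=0, v≡8 (mod 43); (24|43)=+1, (8|43)=-1; sign (−1)^0·+1^0·-1^1 = -1.
(a,b)_29: α=1, u≡27; β=1, v≡1 (mod 29); (27|29)=-1, (1|29)=+1; sign (−1)^0·-1^1·+1^1 = -1.
(a,b)_23: α=0, u≡12; β=1, v≡15 (mod 23); (12|23)=+1, (15|23)=-1; sign (−1)^0·+1^1·-1^0 = +1.
(a,b)_2: α=0, β=-15; u≡3, v≡3 (mod 8); ε(u)ε(v)=1·1, αω(v)=0·1, βω(u)=-15·1; sum ≡ 0  ⇒  +1.
(a,b)_5: α=1, u≡4; β=0, v≡3 (mod 5); (4|5)=+1, (3|5)=-1; sign (−1)^0·+1^0·-1^1 = -1.
(a,b)_37: α=0, u≡24; β=2, v≡5 (mod 37); (24|37)=-1, (5|37)=-1; sign (−1)^0·-1^2·-1^0 = +1.
(a,b)_7: α=1, u≡4; β=0, v≡1 (mod 7); (4|7)=+1, (1|7)=+1; sign (−1)^0·+1^0·+1^1 = +1.
(a,b)_∞: sgn(-43645)=−, sgn(-62698)=−, so -1.
(a,b)_3: α=2, u≡2; β=4, v≡2 (mod 3); (2|3)=-1, (2|3)=-1; sign (−1)^0·-1^4·-1^2 = +1.
(a,b)_47: α=0, u≡21; β=1, v≡31 (mod 47); (21|47)=+1, (31|47)=-1; sign (−1)^0·+1^1·-1^0 = +1.
|Ram(-43645, -62698)| = 4, even; anisotropic at {5, 29, 43, ∞}.

[5, 29, 43, inf]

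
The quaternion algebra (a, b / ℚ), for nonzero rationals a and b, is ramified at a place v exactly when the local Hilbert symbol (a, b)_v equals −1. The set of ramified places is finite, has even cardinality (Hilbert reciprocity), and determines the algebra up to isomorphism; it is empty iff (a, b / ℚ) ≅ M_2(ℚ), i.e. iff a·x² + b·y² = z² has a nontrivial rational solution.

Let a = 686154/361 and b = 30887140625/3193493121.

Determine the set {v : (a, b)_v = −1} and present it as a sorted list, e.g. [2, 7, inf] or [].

Mod squares: a ≡ 714, b ≡ 17. Check v ∈ {∞, 2, 3, 5, 7, 11, 13, 17, 19, 23, 31}.
v=3: a=3^1·(≡1), b=3^-6·(≡2) mod 3; (1|3)=+1, (2|3)=-1; (−1)^{1·-6·1}·(+1)^-6·(-1)^1 = -1.
v=11: a=11^0·(≡2), b=11^2·(≡2) mod 11; (2|11)=-1, (2|11)=-1; (−1)^{0·2·5}·(-1)^2·(-1)^0 = +1.
v=17: a=17^1·(≡1), b=17^1·(≡4) mod 17; (1|17)=+1, (4|17)=+1; (−1)^{1·1·8}·(+1)^1·(+1)^1 = +1.
v=∞: 714 > 0 and 17 > 0  ⇒  (a,b)_∞ = +1.
v=13: a=13^0·(≡4), b=13^-2·(≡10) mod 13; (4|13)=+1, (10|13)=+1; (−1)^{0·-2·6}·(+1)^-2·(+1)^0 = +1.
v=5: a=5^0·(≡4), b=5^6·(≡2) mod 5; (4|5)=+1, (2|5)=-1; (−1)^{0·6·2}·(+1)^6·(-1)^0 = +1.
v=19: a=19^-2·(≡7), b=19^0·(≡4) mod 19; (7|19)=+1, (4|19)=+1; (−1)^{-2·0·9}·(+1)^0·(+1)^-2 = +1.
v=2: v_2(a)=1, v_2(b)=0; units ≡ 5, 1 (mod 8); ε·ε+αω+βω = 0·0+1·0+0·1 ≡ 0  ⇒  (a,b)_2 = +1.
v=23: a=23^0·(≡4), b=23^-2·(≡21) mod 23; (4|23)=+1, (21|23)=-1; (−1)^{0·-2·11}·(+1)^-2·(-1)^0 = +1.
v=31: a=31^2·(≡14), b=31^2·(≡26) mod 31; (14|31)=+1, (26|31)=-1; (−1)^{2·2·15}·(+1)^2·(-1)^2 = +1.
v=7: a=7^1·(≡2), b=7^-2·(≡3) mod 7; (2|7)=+1, (3|7)=-1; (−1)^{1·-2·3}·(+1)^-2·(-1)^1 = -1.
|Ram(714, 17)| = 2, even; anisotropic at {3, 7}.

[3, 7]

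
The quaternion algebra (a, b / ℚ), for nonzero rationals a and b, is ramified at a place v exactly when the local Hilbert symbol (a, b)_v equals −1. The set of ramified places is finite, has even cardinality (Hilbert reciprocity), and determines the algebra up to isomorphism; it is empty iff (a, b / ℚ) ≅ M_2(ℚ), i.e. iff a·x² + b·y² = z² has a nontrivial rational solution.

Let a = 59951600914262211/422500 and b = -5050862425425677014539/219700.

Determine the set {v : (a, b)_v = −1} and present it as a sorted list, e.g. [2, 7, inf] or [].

[13, 23]

(a, b) ≡ (11, -11063) mod (ℚ^×)²; places V = {2, 3, 5, 7, 11, 13, 17, 23, 37, ∞}.
(a,b)_7: α=2, u≡2; β=2, v≡4 (mod 7); (2|7)=+1, (4|7)=+1; sign (−1)^0·+1^2·+1^2 = +1.
(a,b)_37: α=2, u≡25; β=3, v≡9 (mod 37); (25|37)=+1, (9|37)=+1; sign (−1)^0·+1^3·+1^2 = +1.
(a,b)_3: α=12, u≡2; β=14, v≡1 (mod 3); (2|3)=-1, (1|3)=+1; sign (−1)^0·-1^14·+1^12 = +1.
(a,b)_11: α=1, u≡4; β=2, v≡4 (mod 11); (4|11)=+1, (4|11)=+1; sign (−1)^0·+1^2·+1^1 = +1.
(a,b)_17: α=2, u≡3; β=2, v≡16 (mod 17); (3|17)=-1, (16|17)=+1; sign (−1)^0·-1^2·+1^2 = +1.
(a,b)_∞: sgn(11)=+, sgn(-11063)=−, so +1.
(a,b)_13: α=-2, u≡6; β=-3, v≡2 (mod 13); (6|13)=-1, (2|13)=-1; sign (−1)^0·-1^-3·-1^-2 = -1.
(a,b)_5: α=-4, u≡1; β=-2, v≡2 (mod 5); (1|5)=+1, (2|5)=-1; sign (−1)^0·+1^-2·-1^-4 = +1.
(a,b)_23: α=2, u≡15; β=3, v≡18 (mod 23); (15|23)=-1, (18|23)=+1; sign (−1)^0·-1^3·+1^2 = -1.
(a,b)_2: α=-2, β=-2; u≡3, v≡1 (mod 8); ε(u)ε(v)=1·0, αω(v)=-2·0, βω(u)=-2·1; sum ≡ 0  ⇒  +1.
|Ram(11, -11063)| = 2, even; anisotropic at {13, 23}.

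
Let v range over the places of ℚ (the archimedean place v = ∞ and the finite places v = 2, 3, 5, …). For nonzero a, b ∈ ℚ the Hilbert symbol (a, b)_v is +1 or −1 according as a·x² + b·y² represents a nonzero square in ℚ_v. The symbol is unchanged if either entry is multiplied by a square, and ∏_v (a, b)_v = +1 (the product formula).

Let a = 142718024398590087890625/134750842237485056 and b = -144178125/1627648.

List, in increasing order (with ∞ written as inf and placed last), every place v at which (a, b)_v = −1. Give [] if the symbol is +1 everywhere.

[2, 5]

Mod squares: a ≡ 715, b ≡ -30030. Check v ∈ {∞, 2, 3, 5, 7, 11, 13, 17}.
v=5: a=5^15·(≡3), b=5^5·(≡1) mod 5; (3|5)=-1, (1|5)=+1; (−1)^{15·5·2}·(-1)^5·(+1)^15 = -1.
v=17: a=17^-6·(≡2), b=17^-2·(≡13) mod 17; (2|17)=+1, (13|17)=+1; (−1)^{-6·-2·8}·(+1)^-2·(+1)^-6 = +1.
v=13: a=13^9·(≡4), b=13^3·(≡10) mod 13; (4|13)=+1, (10|13)=+1; (−1)^{9·3·6}·(+1)^3·(+1)^9 = +1.
v=7: a=7^2·(≡1), b=7^1·(≡2) mod 7; (1|7)=+1, (2|7)=+1; (−1)^{2·1·3}·(+1)^1·(+1)^2 = +1.
v=3: a=3^2·(≡1), b=3^1·(≡1) mod 3; (1|3)=+1, (1|3)=+1; (−1)^{2·1·1}·(+1)^1·(+1)^2 = +1.
v=2: v_2(a)=-22, v_2(b)=-9; units ≡ 3, 1 (mod 8); ε·ε+αω+βω = 1·0+-22·0+-9·1 ≡ 1  ⇒  (a,b)_2 = -1.
v=11: a=11^-3·(≡8), b=11^-1·(≡9) mod 11; (8|11)=-1, (9|11)=+1; (−1)^{-3·-1·5}·(-1)^-1·(+1)^-3 = +1.
v=∞: 715 > 0 and -30030 < 0  ⇒  (a,b)_∞ = +1.
Ram(715, -30030) = {2, 5}; no ℚ_2-point on the conic.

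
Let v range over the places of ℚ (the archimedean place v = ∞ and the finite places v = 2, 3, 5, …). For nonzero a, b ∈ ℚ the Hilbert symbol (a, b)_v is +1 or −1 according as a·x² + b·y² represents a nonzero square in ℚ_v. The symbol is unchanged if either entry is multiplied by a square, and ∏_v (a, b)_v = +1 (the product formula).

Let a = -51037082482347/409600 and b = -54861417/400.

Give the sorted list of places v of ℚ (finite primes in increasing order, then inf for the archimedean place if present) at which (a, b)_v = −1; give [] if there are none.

[3, 13, 37, inf]

(a, b) ≡ (-17043, -6095713) mod (ℚ^×)²; places V = {2, 3, 5, 13, 17, 19, 23, 29, 37, ∞}.
(a,b)_2: α=-14, β=-4; u≡5, v≡7 (mod 8); ε(u)ε(v)=0·1, αω(v)=-14·0, βω(u)=-4·1; sum ≡ 0  ⇒  +1.
(a,b)_23: α=1, u≡6; β=1, v≡21 (mod 23); (6|23)=+1, (21|23)=-1; sign (−1)^1·+1^1·-1^1 = +1.
(a,b)_5: α=-2, u≡2; β=-2, v≡3 (mod 5); (2|5)=-1, (3|5)=-1; sign (−1)^0·-1^-2·-1^-2 = +1.
(a,b)_37: α=2, u≡31; β=1, v≡11 (mod 37); (31|37)=-1, (11|37)=+1; sign (−1)^0·-1^1·+1^2 = -1.
(a,b)_13: α=1, u≡8; β=1, v≡12 (mod 13); (8|13)=-1, (12|13)=+1; sign (−1)^0·-1^1·+1^1 = -1.
(a,b)_29: α=2, u≡9; β=1, v≡22 (mod 29); (9|29)=+1, (22|29)=+1; sign (−1)^0·+1^1·+1^2 = +1.
(a,b)_3: α=3, u≡1; β=2, v≡2 (mod 3); (1|3)=+1, (2|3)=-1; sign (−1)^0·+1^2·-1^3 = -1.
(a,b)_19: α=1, u≡18; β=1, v≡6 (mod 19); (18|19)=-1, (6|19)=+1; sign (−1)^1·-1^1·+1^1 = +1.
(a,b)_∞: sgn(-17043)=−, sgn(-6095713)=−, so -1.
(a,b)_17: α=2, u≡8; β=0, v≡11 (mod 17); (8|17)=+1, (11|17)=-1; sign (−1)^0·+1^0·-1^2 = +1.
(-17043, -6095713 / ℚ) ramifies at {3, 13, 37, ∞}: a division algebra.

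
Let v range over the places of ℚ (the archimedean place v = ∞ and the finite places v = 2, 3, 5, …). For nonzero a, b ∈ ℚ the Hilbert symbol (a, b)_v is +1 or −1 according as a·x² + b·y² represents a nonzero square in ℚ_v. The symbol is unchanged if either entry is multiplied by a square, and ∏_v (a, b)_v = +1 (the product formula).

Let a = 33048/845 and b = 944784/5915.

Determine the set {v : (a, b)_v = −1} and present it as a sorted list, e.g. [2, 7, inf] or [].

[3, 7]

Mod squares: a ≡ 510, b ≡ 35. Check v ∈ {∞, 2, 3, 5, 7, 13, 17}.
v=5: a=5^-1·(≡2), b=5^-1·(≡3) mod 5; (2|5)=-1, (3|5)=-1; (−1)^{-1·-1·2}·(-1)^-1·(-1)^-1 = +1.
v=17: a=17^1·(≡9), b=17^0·(≡8) mod 17; (9|17)=+1, (8|17)=+1; (−1)^{1·0·8}·(+1)^0·(+1)^1 = +1.
v=3: a=3^5·(≡2), b=3^10·(≡2) mod 3; (2|3)=-1, (2|3)=-1; (−1)^{5·10·1}·(-1)^10·(-1)^5 = -1.
v=2: v_2(a)=3, v_2(b)=4; units ≡ 7, 3 (mod 8); ε·ε+αω+βω = 1·1+3·1+4·0 ≡ 0  ⇒  (a,b)_2 = +1.
v=13: a=13^-2·(≡3), b=13^-2·(≡1) mod 13; (3|13)=+1, (1|13)=+1; (−1)^{-2·-2·6}·(+1)^-2·(+1)^-2 = +1.
v=∞: 510 > 0 and 35 > 0  ⇒  (a,b)_∞ = +1.
v=7: a=7^0·(≡3), b=7^-1·(≡3) mod 7; (3|7)=-1, (3|7)=-1; (−1)^{0·-1·3}·(-1)^-1·(-1)^0 = -1.
(510, 35 / ℚ) ramifies at {3, 7}: a division algebra.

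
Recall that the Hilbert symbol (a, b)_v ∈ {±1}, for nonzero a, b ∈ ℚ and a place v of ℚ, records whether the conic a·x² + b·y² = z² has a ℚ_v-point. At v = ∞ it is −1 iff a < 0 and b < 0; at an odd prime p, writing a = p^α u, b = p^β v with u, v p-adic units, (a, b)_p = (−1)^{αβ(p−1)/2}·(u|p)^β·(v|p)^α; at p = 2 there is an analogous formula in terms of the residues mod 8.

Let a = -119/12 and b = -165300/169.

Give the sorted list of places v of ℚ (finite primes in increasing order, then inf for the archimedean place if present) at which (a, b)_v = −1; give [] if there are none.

[2, 3, 7, inf]

Mod squares: a ≡ -357, b ≡ -1653. Check v ∈ {∞, 2, 3, 5, 7, 13, 17, 19, 29}.
v=7: a=7^1·(≡5), b=7^0·(≡5) mod 7; (5|7)=-1, (5|7)=-1; (−1)^{1·0·3}·(-1)^0·(-1)^1 = -1.
v=19: a=19^0·(≡17), b=19^1·(≡18) mod 19; (17|19)=+1, (18|19)=-1; (−1)^{0·1·9}·(+1)^1·(-1)^0 = +1.
v=17: a=17^1·(≡15), b=17^0·(≡9) mod 17; (15|17)=+1, (9|17)=+1; (−1)^{1·0·8}·(+1)^0·(+1)^1 = +1.
v=29: a=29^0·(≡7), b=29^1·(≡9) mod 29; (7|29)=+1, (9|29)=+1; (−1)^{0·1·14}·(+1)^1·(+1)^0 = +1.
v=∞: -357 < 0 and -1653 < 0  ⇒  (a,b)_∞ = -1.
v=2: v_2(a)=-2, v_2(b)=2; units ≡ 3, 3 (mod 8); ε·ε+αω+βω = 1·1+-2·1+2·1 ≡ 1  ⇒  (a,b)_2 = -1.
v=3: a=3^-1·(≡1), b=3^1·(≡1) mod 3; (1|3)=+1, (1|3)=+1; (−1)^{-1·1·1}·(+1)^1·(+1)^-1 = -1.
v=5: a=5^0·(≡3), b=5^2·(≡2) mod 5; (3|5)=-1, (2|5)=-1; (−1)^{0·2·2}·(-1)^2·(-1)^0 = +1.
v=13: a=13^0·(≡2), b=13^-2·(≡8) mod 13; (2|13)=-1, (8|13)=-1; (−1)^{0·-2·6}·(-1)^-2·(-1)^0 = +1.
|Ram(-357, -1653)| = 4, even; anisotropic at {2, 3, 7, ∞}.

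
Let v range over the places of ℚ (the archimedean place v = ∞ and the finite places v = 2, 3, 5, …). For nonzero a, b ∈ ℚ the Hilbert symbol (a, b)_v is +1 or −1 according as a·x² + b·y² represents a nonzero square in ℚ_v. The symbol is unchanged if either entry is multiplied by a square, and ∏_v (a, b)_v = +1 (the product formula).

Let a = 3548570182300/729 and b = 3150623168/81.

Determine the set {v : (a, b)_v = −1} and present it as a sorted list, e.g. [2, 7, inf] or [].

[2, 23]

(a, b) ≡ (4807, 23) mod (ℚ^×)²; places V = {2, 3, 5, 7, 11, 13, 19, 23, ∞}.
(a,b)_5: α=2, u≡3; β=0, v≡3 (mod 5); (3|5)=-1, (3|5)=-1; sign (−1)^0·-1^0·-1^2 = +1.
(a,b)_∞: sgn(4807)=+, sgn(23)=+, so +1.
(a,b)_13: α=2, u≡12; β=0, v≡10 (mod 13); (12|13)=+1, (10|13)=+1; sign (−1)^0·+1^0·+1^2 = +1.
(a,b)_19: α=3, u≡16; β=2, v≡17 (mod 19); (16|19)=+1, (17|19)=+1; sign (−1)^0·+1^2·+1^3 = +1.
(a,b)_11: α=3, u≡8; β=2, v≡5 (mod 11); (8|11)=-1, (5|11)=+1; sign (−1)^0·-1^2·+1^3 = +1.
(a,b)_7: α=0, u≡3; β=2, v≡4 (mod 7); (3|7)=-1, (4|7)=+1; sign (−1)^0·-1^2·+1^0 = +1.
(a,b)_23: α=1, u≡9; β=1, v≡18 (mod 23); (9|23)=+1, (18|23)=+1; sign (−1)^1·+1^1·+1^1 = -1.
(a,b)_3: α=-6, u≡1; β=-4, v≡2 (mod 3); (1|3)=+1, (2|3)=-1; sign (−1)^0·+1^-4·-1^-6 = +1.
(a,b)_2: α=2, β=6; u≡7, v≡7 (mod 8); ε(u)ε(v)=1·1, αω(v)=2·0, βω(u)=6·0; sum ≡ 1  ⇒  -1.
(4807, 23 / ℚ) ramifies at {2, 23}: a division algebra.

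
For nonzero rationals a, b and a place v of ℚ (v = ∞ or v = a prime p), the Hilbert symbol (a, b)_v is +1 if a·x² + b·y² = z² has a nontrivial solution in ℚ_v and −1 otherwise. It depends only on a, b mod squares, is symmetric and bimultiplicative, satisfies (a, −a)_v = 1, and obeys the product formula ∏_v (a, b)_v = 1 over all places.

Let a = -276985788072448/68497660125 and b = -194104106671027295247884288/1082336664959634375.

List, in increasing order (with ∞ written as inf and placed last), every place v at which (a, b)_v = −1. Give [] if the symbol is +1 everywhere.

[2, 5, 7, 13, 23, inf]

Mod squares: a ≡ -1610, b ≡ -2730. Check v ∈ {∞, 2, 3, 5, 7, 13, 17, 19, 23}.
v=23: a=23^1·(≡19), b=23^2·(≡14) mod 23; (19|23)=-1, (14|23)=-1; (−1)^{1·2·11}·(-1)^2·(-1)^1 = -1.
v=∞: -1610 < 0 and -2730 < 0  ⇒  (a,b)_∞ = -1.
v=5: a=5^-3·(≡2), b=5^-5·(≡4) mod 5; (2|5)=-1, (4|5)=+1; (−1)^{-3·-5·2}·(-1)^-5·(+1)^-3 = -1.
v=3: a=3^-8·(≡1), b=3^-15·(≡2) mod 3; (1|3)=+1, (2|3)=-1; (−1)^{-8·-15·1}·(+1)^-15·(-1)^-8 = +1.
v=17: a=17^-4·(≡7), b=17^-6·(≡5) mod 17; (7|17)=-1, (5|17)=-1; (−1)^{-4·-6·8}·(-1)^-6·(-1)^-4 = +1.
v=2: v_2(a)=9, v_2(b)=13; units ≡ 3, 3 (mod 8); ε·ε+αω+βω = 1·1+9·1+13·1 ≡ 1  ⇒  (a,b)_2 = -1.
v=7: a=7^7·(≡2), b=7^11·(≡1) mod 7; (2|7)=+1, (1|7)=+1; (−1)^{7·11·3}·(+1)^11·(+1)^7 = -1.
v=13: a=13^4·(≡7), b=13^7·(≡6) mod 13; (7|13)=-1, (6|13)=-1; (−1)^{4·7·6}·(-1)^7·(-1)^4 = -1.
v=19: a=19^0·(≡5), b=19^2·(≡9) mod 19; (5|19)=+1, (9|19)=+1; (−1)^{0·2·9}·(+1)^2·(+1)^0 = +1.
(-1610, -2730 / ℚ) ramifies at {2, 5, 7, 13, 23, ∞}: a division algebra.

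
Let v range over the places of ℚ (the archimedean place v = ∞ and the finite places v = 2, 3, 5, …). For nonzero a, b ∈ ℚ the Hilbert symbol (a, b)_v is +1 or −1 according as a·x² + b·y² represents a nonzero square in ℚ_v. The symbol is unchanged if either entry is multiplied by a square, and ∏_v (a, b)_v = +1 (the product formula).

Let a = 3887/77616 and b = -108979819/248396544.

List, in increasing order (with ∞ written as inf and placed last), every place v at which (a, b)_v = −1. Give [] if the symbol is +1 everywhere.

(a, b) ≡ (253, -13409) mod (ℚ^×)²; places V = {2, 3, 7, 11, 13, 23, 53, ∞}.
(a,b)_∞: sgn(253)=+, sgn(-13409)=−, so +1.
(a,b)_11: α=-1, u≡3; β=-3, v≡7 (mod 11); (3|11)=+1, (7|11)=-1; sign (−1)^1·+1^-3·-1^-1 = +1.
(a,b)_7: α=-2, u≡1; β=0, v≡6 (mod 7); (1|7)=+1, (6|7)=-1; sign (−1)^0·+1^0·-1^-2 = +1.
(a,b)_23: α=1, u≡17; β=3, v≡17 (mod 23); (17|23)=-1, (17|23)=-1; sign (−1)^1·-1^3·-1^1 = -1.
(a,b)_3: α=-2, u≡1; β=-6, v≡1 (mod 3); (1|3)=+1, (1|3)=+1; sign (−1)^0·+1^-6·+1^-2 = +1.
(a,b)_13: α=2, u≡6; β=2, v≡11 (mod 13); (6|13)=-1, (11|13)=-1; sign (−1)^0·-1^2·-1^2 = +1.
(a,b)_53: α=0, u≡14; β=1, v≡34 (mod 53); (14|53)=-1, (34|53)=-1; sign (−1)^0·-1^1·-1^0 = -1.
(a,b)_2: α=-4, β=-8; u≡5, v≡7 (mod 8); ε(u)ε(v)=0·1, αω(v)=-4·0, βω(u)=-8·1; sum ≡ 0  ⇒  +1.
(253, -13409 / ℚ) ramifies at {23, 53}: a division algebra.

[23, 53]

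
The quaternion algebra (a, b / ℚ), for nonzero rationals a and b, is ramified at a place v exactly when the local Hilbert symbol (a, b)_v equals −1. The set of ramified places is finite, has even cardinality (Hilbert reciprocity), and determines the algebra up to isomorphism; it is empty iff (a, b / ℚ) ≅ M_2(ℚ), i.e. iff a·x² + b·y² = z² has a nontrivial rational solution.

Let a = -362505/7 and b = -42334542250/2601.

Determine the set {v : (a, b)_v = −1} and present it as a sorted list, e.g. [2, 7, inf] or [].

[3, inf]

(a, b) ≡ (-15015, -10) mod (ℚ^×)²; places V = {2, 3, 5, 7, 11, 13, 17, ∞}.
(a,b)_11: α=1, u≡8; β=2, v≡4 (mod 11); (8|11)=-1, (4|11)=+1; sign (−1)^0·-1^2·+1^1 = +1.
(a,b)_13: α=3, u≡8; β=4, v≡10 (mod 13); (8|13)=-1, (10|13)=+1; sign (−1)^0·-1^4·+1^3 = +1.
(a,b)_7: α=-1, u≡4; β=2, v≡1 (mod 7); (4|7)=+1, (1|7)=+1; sign (−1)^0·+1^2·+1^-1 = +1.
(a,b)_2: α=0, β=1; u≡1, v≡3 (mod 8); ε(u)ε(v)=0·1, αω(v)=0·1, βω(u)=1·0; sum ≡ 0  ⇒  +1.
(a,b)_∞: sgn(-15015)=−, sgn(-10)=−, so -1.
(a,b)_17: α=0, u≡15; β=-2, v≡11 (mod 17); (15|17)=+1, (11|17)=-1; sign (−1)^0·+1^-2·-1^0 = +1.
(a,b)_3: α=1, u≡2; β=-2, v≡2 (mod 3); (2|3)=-1, (2|3)=-1; sign (−1)^0·-1^-2·-1^1 = -1.
(a,b)_5: α=1, u≡2; β=3, v≡2 (mod 5); (2|5)=-1, (2|5)=-1; sign (−1)^0·-1^3·-1^1 = +1.
Ram(-15015, -10) = {3, ∞}; no ℚ_3-point on the conic.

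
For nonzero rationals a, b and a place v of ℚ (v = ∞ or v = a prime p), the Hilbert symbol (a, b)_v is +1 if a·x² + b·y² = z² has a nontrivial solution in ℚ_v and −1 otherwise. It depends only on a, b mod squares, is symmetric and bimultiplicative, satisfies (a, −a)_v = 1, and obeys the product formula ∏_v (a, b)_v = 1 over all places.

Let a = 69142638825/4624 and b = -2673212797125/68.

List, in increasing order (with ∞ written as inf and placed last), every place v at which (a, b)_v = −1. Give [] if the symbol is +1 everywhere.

[5, 13, 19, 41]

Mod squares: a ≡ 15457, b ≡ -26684645. Check v ∈ {∞, 2, 3, 5, 13, 17, 19, 29, 31, 41, 47}.
v=5: a=5^2·(≡2), b=5^3·(≡1) mod 5; (2|5)=-1, (1|5)=+1; (−1)^{2·3·2}·(-1)^3·(+1)^2 = -1.
v=3: a=3^4·(≡1), b=3^4·(≡1) mod 3; (1|3)=+1, (1|3)=+1; (−1)^{4·4·1}·(+1)^4·(+1)^4 = +1.
v=47: a=47^2·(≡30), b=47^0·(≡27) mod 47; (30|47)=-1, (27|47)=+1; (−1)^{2·0·23}·(-1)^0·(+1)^2 = +1.
v=13: a=13^1·(≡2), b=13^1·(≡9) mod 13; (2|13)=-1, (9|13)=+1; (−1)^{1·1·6}·(-1)^1·(+1)^1 = -1.
v=19: a=19^0·(≡8), b=19^1·(≡4) mod 19; (8|19)=-1, (4|19)=+1; (−1)^{0·1·9}·(-1)^1·(+1)^0 = -1.
v=29: a=29^1·(≡19), b=29^2·(≡1) mod 29; (19|29)=-1, (1|29)=+1; (−1)^{1·2·14}·(-1)^2·(+1)^1 = +1.
v=41: a=41^1·(≡21), b=41^1·(≡30) mod 41; (21|41)=+1, (30|41)=-1; (−1)^{1·1·20}·(+1)^1·(-1)^1 = -1.
v=31: a=31^0·(≡25), b=31^1·(≡13) mod 31; (25|31)=+1, (13|31)=-1; (−1)^{0·1·15}·(+1)^1·(-1)^0 = +1.
v=∞: 15457 > 0 and -26684645 < 0  ⇒  (a,b)_∞ = +1.
v=17: a=17^-2·(≡8), b=17^-1·(≡6) mod 17; (8|17)=+1, (6|17)=-1; (−1)^{-2·-1·8}·(+1)^-1·(-1)^-2 = +1.
v=2: v_2(a)=-4, v_2(b)=-2; units ≡ 1, 3 (mod 8); ε·ε+αω+βω = 0·1+-4·1+-2·0 ≡ 0  ⇒  (a,b)_2 = +1.
|Ram(15457, -26684645)| = 4, even; anisotropic at {5, 13, 19, 41}.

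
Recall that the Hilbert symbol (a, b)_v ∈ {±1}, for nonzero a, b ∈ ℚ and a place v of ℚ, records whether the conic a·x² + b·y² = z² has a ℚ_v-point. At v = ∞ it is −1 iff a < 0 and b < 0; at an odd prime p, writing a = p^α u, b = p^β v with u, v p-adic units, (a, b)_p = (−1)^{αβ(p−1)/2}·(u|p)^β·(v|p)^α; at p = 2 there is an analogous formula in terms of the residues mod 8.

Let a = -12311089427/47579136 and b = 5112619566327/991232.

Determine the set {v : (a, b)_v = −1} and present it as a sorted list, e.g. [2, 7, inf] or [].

(a, b) ≡ (-9282, 494) mod (ℚ^×)²; places V = {2, 3, 7, 11, 13, 17, 19, 31, ∞}.
(a,b)_3: α=-1, u≡2; β=2, v≡2 (mod 3); (2|3)=-1, (2|3)=-1; sign (−1)^0·-1^2·-1^-1 = -1.
(a,b)_13: α=3, u≡1; β=3, v≡12 (mod 13); (1|13)=+1, (12|13)=+1; sign (−1)^0·+1^3·+1^3 = +1.
(a,b)_2: α=-17, β=-13; u≡7, v≡7 (mod 8); ε(u)ε(v)=1·1, αω(v)=-17·0, βω(u)=-13·0; sum ≡ 1  ⇒  -1.
(a,b)_∞: sgn(-9282)=−, sgn(494)=+, so +1.
(a,b)_19: α=0, u≡17; β=1, v≡11 (mod 19); (17|19)=+1, (11|19)=+1; sign (−1)^0·+1^1·+1^0 = +1.
(a,b)_31: α=2, u≡10; β=2, v≡15 (mod 31); (10|31)=+1, (15|31)=-1; sign (−1)^0·+1^2·-1^2 = +1.
(a,b)_7: α=3, u≡2; β=2, v≡4 (mod 7); (2|7)=+1, (4|7)=+1; sign (−1)^0·+1^2·+1^3 = +1.
(a,b)_17: α=1, u≡8; β=2, v≡1 (mod 17); (8|17)=+1, (1|17)=+1; sign (−1)^0·+1^2·+1^1 = +1.
(a,b)_11: α=-2, u≡10; β=-2, v≡8 (mod 11); (10|11)=-1, (8|11)=-1; sign (−1)^0·-1^-2·-1^-2 = +1.
(-9282, 494 / ℚ) ramifies at {2, 3}: a division algebra.

[2, 3]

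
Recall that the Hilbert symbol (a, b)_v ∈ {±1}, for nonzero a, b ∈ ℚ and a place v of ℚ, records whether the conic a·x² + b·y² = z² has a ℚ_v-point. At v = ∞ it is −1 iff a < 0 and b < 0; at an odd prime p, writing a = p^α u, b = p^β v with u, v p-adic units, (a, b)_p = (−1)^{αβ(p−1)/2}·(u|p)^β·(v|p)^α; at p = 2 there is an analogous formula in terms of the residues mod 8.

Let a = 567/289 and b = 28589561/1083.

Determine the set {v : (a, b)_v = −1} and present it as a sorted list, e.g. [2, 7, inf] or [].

(a, b) ≡ (7, 3003) mod (ℚ^×)²; places V = {2, 3, 7, 11, 13, 17, 19, ∞}.
(a,b)_13: α=0, u≡7; β=5, v≡3 (mod 13); (7|13)=-1, (3|13)=+1; sign (−1)^0·-1^5·+1^0 = -1.
(a,b)_19: α=0, u≡4; β=-2, v≡11 (mod 19); (4|19)=+1, (11|19)=+1; sign (−1)^0·+1^-2·+1^0 = +1.
(a,b)_7: α=1, u≡2; β=1, v≡2 (mod 7); (2|7)=+1, (2|7)=+1; sign (−1)^1·+1^1·+1^1 = -1.
(a,b)_2: α=0, β=0; u≡7, v≡3 (mod 8); ε(u)ε(v)=1·1, αω(v)=0·1, βω(u)=0·0; sum ≡ 1  ⇒  -1.
(a,b)_17: α=-2, u≡6; β=0, v≡14 (mod 17); (6|17)=-1, (14|17)=-1; sign (−1)^0·-1^0·-1^-2 = +1.
(a,b)_∞: sgn(7)=+, sgn(3003)=+, so +1.
(a,b)_3: α=4, u≡1; β=-1, v≡2 (mod 3); (1|3)=+1, (2|3)=-1; sign (−1)^0·+1^-1·-1^4 = +1.
(a,b)_11: α=0, u≡2; β=1, v≡3 (mod 11); (2|11)=-1, (3|11)=+1; sign (−1)^0·-1^1·+1^0 = -1.
Ram(7, 3003) = {2, 7, 11, 13}; no ℚ_2-point on the conic.

[2, 7, 11, 13]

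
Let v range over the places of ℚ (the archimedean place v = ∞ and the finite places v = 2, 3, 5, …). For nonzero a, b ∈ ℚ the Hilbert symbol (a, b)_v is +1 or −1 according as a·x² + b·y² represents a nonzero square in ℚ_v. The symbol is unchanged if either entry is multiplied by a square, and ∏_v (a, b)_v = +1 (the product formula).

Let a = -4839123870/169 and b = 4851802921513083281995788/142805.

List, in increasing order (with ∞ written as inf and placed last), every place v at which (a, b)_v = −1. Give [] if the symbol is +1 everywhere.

(a, b) ≡ (-135470, 20615) mod (ℚ^×)²; places V = {2, 3, 5, 7, 11, 13, 19, 23, 29, 31, ∞}.
(a,b)_23: α=1, u≡11; β=2, v≡5 (mod 23); (11|23)=-1, (5|23)=-1; sign (−1)^0·-1^2·-1^1 = -1.
(a,b)_2: α=1, β=2; u≡1, v≡7 (mod 8); ε(u)ε(v)=0·1, αω(v)=1·0, βω(u)=2·0; sum ≡ 0  ⇒  +1.
(a,b)_5: α=1, u≡4; β=-1, v≡3 (mod 5); (4|5)=+1, (3|5)=-1; sign (−1)^0·+1^-1·-1^1 = -1.
(a,b)_7: α=2, u≡1; β=5, v≡3 (mod 7); (1|7)=+1, (3|7)=-1; sign (−1)^0·+1^5·-1^2 = +1.
(a,b)_29: α=0, u≡2; β=2, v≡25 (mod 29); (2|29)=-1, (25|29)=+1; sign (−1)^0·-1^2·+1^0 = +1.
(a,b)_19: α=1, u≡12; β=3, v≡18 (mod 19); (12|19)=-1, (18|19)=-1; sign (−1)^1·-1^3·-1^1 = -1.
(a,b)_13: α=-2, u≡4; β=-4, v≡9 (mod 13); (4|13)=+1, (9|13)=+1; sign (−1)^0·+1^-4·+1^-2 = +1.
(a,b)_11: α=0, u≡6; β=2, v≡5 (mod 11); (6|11)=-1, (5|11)=+1; sign (−1)^0·-1^2·+1^0 = +1.
(a,b)_3: α=6, u≡1; β=8, v≡2 (mod 3); (1|3)=+1, (2|3)=-1; sign (−1)^0·+1^8·-1^6 = +1.
(a,b)_31: α=1, u≡25; β=3, v≡14 (mod 31); (25|31)=+1, (14|31)=+1; sign (−1)^1·+1^3·+1^1 = -1.
(a,b)_∞: sgn(-135470)=−, sgn(20615)=+, so +1.
Ram(-135470, 20615) = {5, 19, 23, 31}; no ℚ_5-point on the conic.

[5, 19, 23, 31]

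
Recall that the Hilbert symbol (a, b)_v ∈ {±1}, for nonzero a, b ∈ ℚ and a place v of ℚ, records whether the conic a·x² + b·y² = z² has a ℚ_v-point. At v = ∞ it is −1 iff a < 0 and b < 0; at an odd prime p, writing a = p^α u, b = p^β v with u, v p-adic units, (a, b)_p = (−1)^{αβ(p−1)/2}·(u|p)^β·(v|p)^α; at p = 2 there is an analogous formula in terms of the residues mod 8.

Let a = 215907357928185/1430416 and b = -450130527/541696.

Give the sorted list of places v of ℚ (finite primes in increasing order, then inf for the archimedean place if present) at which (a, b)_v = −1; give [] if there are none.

(a, b) ≡ (373065, -7) mod (ℚ^×)²; places V = {2, 3, 5, 7, 11, 13, 17, 19, 23, ∞}.
(a,b)_5: α=1, u≡2; β=0, v≡3 (mod 5); (2|5)=-1, (3|5)=-1; sign (−1)^0·-1^0·-1^1 = -1.
(a,b)_11: α=3, u≡7; β=2, v≡3 (mod 11); (7|11)=-1, (3|11)=+1; sign (−1)^0·-1^2·+1^3 = +1.
(a,b)_23: α=-2, u≡11; β=-2, v≡1 (mod 23); (11|23)=-1, (1|23)=+1; sign (−1)^0·-1^-2·+1^-2 = +1.
(a,b)_3: α=15, u≡2; β=12, v≡2 (mod 3); (2|3)=-1, (2|3)=-1; sign (−1)^0·-1^12·-1^15 = -1.
(a,b)_7: α=1, u≡2; β=1, v≡5 (mod 7); (2|7)=+1, (5|7)=-1; sign (−1)^1·+1^1·-1^1 = +1.
(a,b)_2: α=-4, β=-10; u≡1, v≡1 (mod 8); ε(u)ε(v)=0·0, αω(v)=-4·0, βω(u)=-10·0; sum ≡ 0  ⇒  +1.
(a,b)_13: α=-2, u≡1; β=0, v≡2 (mod 13); (1|13)=+1, (2|13)=-1; sign (−1)^0·+1^0·-1^-2 = +1.
(a,b)_17: α=1, u≡13; β=0, v≡10 (mod 17); (13|17)=+1, (10|17)=-1; sign (−1)^0·+1^0·-1^1 = -1.
(a,b)_∞: sgn(373065)=+, sgn(-7)=−, so +1.
(a,b)_19: α=1, u≡15; β=0, v≡2 (mod 19); (15|19)=-1, (2|19)=-1; sign (−1)^0·-1^0·-1^1 = -1.
|Ram(373065, -7)| = 4, even; anisotropic at {3, 5, 17, 19}.

[3, 5, 17, 19]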